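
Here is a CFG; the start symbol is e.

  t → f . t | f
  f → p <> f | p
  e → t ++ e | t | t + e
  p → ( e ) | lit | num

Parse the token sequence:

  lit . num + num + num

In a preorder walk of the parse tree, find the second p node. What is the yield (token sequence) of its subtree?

num

[e [t [f [p lit]] . [t [f [p num]]]] + [e [t [f [p num]]] + [e [t [f [p num]]]]]]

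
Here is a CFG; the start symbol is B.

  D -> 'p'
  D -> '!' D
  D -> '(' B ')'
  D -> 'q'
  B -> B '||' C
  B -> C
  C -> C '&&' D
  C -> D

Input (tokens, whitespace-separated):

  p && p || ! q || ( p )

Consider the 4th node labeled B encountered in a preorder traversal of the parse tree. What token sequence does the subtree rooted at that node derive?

[B [B [B [C [C [D p]] && [D p]]] || [C [D ! [D q]]]] || [C [D ( [B [C [D p]]] )]]]

p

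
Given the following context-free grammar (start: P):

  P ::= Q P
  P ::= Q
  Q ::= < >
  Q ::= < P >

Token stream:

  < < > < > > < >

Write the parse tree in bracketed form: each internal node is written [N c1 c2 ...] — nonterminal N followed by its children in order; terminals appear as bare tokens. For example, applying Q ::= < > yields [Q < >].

P
Q P
< P > P
< Q P > P
< < > P > P
< < > Q > P
< < > < > > P
< < > < > > Q
< < > < > > < >

[P [Q < [P [Q < >] [P [Q < >]]] >] [P [Q < >]]]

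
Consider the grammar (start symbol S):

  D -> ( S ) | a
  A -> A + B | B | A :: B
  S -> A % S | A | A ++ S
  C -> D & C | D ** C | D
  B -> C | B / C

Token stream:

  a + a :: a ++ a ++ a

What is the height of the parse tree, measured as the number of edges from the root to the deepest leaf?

[S [A [A [A [B [C [D a]]]] + [B [C [D a]]]] :: [B [C [D a]]]] ++ [S [A [B [C [D a]]]] ++ [S [A [B [C [D a]]]]]]]

7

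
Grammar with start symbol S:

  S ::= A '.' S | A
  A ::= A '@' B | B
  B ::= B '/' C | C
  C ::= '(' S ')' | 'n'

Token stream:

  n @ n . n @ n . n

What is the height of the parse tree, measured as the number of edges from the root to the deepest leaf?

6

[S [A [A [B [C n]]] @ [B [C n]]] . [S [A [A [B [C n]]] @ [B [C n]]] . [S [A [B [C n]]]]]]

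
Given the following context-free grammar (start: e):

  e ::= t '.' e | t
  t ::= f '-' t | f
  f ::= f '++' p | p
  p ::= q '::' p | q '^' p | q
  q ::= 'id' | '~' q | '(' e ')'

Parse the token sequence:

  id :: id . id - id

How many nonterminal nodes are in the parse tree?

16

[e [t [f [p [q id] :: [p [q id]]]]] . [e [t [f [p [q id]]] - [t [f [p [q id]]]]]]]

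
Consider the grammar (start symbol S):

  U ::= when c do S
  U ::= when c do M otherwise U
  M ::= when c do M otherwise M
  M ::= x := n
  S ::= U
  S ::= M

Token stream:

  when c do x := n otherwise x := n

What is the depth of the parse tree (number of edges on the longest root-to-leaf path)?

[S [M when c do [M x := n] otherwise [M x := n]]]

3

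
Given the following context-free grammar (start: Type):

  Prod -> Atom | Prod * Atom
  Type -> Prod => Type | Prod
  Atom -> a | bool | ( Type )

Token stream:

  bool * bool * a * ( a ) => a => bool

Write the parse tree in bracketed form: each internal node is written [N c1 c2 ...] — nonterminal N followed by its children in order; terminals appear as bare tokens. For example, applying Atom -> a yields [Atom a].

Type
Prod => Type
Prod * Atom => Type
Prod * Atom * Atom => Type
Prod * Atom * Atom * Atom => Type
Atom * Atom * Atom * Atom => Type
bool * Atom * Atom * Atom => Type
bool * bool * Atom * Atom => Type
bool * bool * a * Atom => Type
bool * bool * a * ( Type ) => Type
bool * bool * a * ( Prod ) => Type
bool * bool * a * ( Atom ) => Type
bool * bool * a * ( a ) => Type
bool * bool * a * ( a ) => Prod => Type
bool * bool * a * ( a ) => Atom => Type
bool * bool * a * ( a ) => a => Type
bool * bool * a * ( a ) => a => Prod
bool * bool * a * ( a ) => a => Atom
bool * bool * a * ( a ) => a => bool

[Type [Prod [Prod [Prod [Prod [Atom bool]] * [Atom bool]] * [Atom a]] * [Atom ( [Type [Prod [Atom a]]] )]] => [Type [Prod [Atom a]] => [Type [Prod [Atom bool]]]]]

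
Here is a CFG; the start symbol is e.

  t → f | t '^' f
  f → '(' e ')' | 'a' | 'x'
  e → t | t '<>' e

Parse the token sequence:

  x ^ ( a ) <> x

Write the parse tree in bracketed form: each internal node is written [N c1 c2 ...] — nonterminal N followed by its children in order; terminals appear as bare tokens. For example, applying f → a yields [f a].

e
t <> e
t ^ f <> e
f ^ f <> e
x ^ f <> e
x ^ ( e ) <> e
x ^ ( t ) <> e
x ^ ( f ) <> e
x ^ ( a ) <> e
x ^ ( a ) <> t
x ^ ( a ) <> f
x ^ ( a ) <> x

[e [t [t [f x]] ^ [f ( [e [t [f a]]] )]] <> [e [t [f x]]]]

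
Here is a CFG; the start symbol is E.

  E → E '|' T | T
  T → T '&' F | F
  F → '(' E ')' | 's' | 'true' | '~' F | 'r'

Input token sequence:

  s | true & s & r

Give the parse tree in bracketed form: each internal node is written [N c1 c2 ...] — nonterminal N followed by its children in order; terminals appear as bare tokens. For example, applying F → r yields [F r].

[E [E [T [F s]]] | [T [T [T [F true]] & [F s]] & [F r]]]

E
E | T
T | T
F | T
s | T
s | T & F
s | T & F & F
s | F & F & F
s | true & F & F
s | true & s & F
s | true & s & r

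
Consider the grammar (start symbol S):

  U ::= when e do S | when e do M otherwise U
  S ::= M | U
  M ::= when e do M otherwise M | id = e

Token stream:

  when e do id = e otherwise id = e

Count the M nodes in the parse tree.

3

[S [M when e do [M id = e] otherwise [M id = e]]]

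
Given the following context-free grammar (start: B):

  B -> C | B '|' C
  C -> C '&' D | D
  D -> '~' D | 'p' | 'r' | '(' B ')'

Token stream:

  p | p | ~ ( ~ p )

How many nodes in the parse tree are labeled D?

[B [B [B [C [D p]]] | [C [D p]]] | [C [D ~ [D ( [B [C [D ~ [D p]]]] )]]]]

6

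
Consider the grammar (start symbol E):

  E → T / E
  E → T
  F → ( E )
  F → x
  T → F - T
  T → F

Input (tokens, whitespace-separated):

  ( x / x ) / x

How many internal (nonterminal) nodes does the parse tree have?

[E [T [F ( [E [T [F x]] / [E [T [F x]]]] )]] / [E [T [F x]]]]

12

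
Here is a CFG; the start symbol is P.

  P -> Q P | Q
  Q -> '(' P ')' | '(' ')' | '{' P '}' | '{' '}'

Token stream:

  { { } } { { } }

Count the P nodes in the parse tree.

4

[P [Q { [P [Q { }]] }] [P [Q { [P [Q { }]] }]]]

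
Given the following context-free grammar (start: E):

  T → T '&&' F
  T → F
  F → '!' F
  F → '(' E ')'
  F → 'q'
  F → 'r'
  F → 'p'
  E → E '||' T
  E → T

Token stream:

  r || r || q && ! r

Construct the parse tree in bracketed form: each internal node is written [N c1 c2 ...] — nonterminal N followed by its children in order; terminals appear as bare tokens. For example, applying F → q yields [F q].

[E [E [E [T [F r]]] || [T [F r]]] || [T [T [F q]] && [F ! [F r]]]]

E
E || T
E || T || T
T || T || T
F || T || T
r || T || T
r || F || T
r || r || T
r || r || T && F
r || r || F && F
r || r || q && F
r || r || q && ! F
r || r || q && ! r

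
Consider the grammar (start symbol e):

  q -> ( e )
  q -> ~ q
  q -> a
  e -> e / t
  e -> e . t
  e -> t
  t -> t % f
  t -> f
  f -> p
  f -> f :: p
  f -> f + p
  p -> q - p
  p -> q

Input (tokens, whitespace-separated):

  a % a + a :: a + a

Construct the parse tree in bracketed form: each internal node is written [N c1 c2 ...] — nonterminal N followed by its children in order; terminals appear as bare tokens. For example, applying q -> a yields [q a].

e
t
t % f
f % f
p % f
q % f
a % f
a % f + p
a % f :: p + p
a % f + p :: p + p
a % p + p :: p + p
a % q + p :: p + p
a % a + p :: p + p
a % a + q :: p + p
a % a + a :: p + p
a % a + a :: q + p
a % a + a :: a + p
a % a + a :: a + q
a % a + a :: a + a

[e [t [t [f [p [q a]]]] % [f [f [f [f [p [q a]]] + [p [q a]]] :: [p [q a]]] + [p [q a]]]]]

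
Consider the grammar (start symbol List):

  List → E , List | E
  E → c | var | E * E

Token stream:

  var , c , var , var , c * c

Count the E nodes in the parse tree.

7

[List [E var] , [List [E c] , [List [E var] , [List [E var] , [List [E [E c] * [E c]]]]]]]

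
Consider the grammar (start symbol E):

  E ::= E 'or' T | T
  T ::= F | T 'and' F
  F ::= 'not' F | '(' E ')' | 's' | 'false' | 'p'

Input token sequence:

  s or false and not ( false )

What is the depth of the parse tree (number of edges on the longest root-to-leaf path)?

[E [E [T [F s]]] or [T [T [F false]] and [F not [F ( [E [T [F false]]] )]]]]

7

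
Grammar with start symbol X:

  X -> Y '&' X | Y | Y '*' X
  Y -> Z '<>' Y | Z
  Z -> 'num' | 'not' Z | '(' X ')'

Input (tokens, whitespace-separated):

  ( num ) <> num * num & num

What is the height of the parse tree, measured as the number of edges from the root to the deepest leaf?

[X [Y [Z ( [X [Y [Z num]]] )] <> [Y [Z num]]] * [X [Y [Z num]] & [X [Y [Z num]]]]]

6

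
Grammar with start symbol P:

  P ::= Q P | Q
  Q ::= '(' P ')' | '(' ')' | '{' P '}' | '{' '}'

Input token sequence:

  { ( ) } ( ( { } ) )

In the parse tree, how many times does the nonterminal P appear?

5

[P [Q { [P [Q ( )]] }] [P [Q ( [P [Q ( [P [Q { }]] )]] )]]]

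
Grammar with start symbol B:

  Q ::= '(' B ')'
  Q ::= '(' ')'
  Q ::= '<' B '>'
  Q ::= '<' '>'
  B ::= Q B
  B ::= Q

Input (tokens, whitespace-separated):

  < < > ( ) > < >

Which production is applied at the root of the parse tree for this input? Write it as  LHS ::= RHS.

[B [Q < [B [Q < >] [B [Q ( )]]] >] [B [Q < >]]]

B ::= Q B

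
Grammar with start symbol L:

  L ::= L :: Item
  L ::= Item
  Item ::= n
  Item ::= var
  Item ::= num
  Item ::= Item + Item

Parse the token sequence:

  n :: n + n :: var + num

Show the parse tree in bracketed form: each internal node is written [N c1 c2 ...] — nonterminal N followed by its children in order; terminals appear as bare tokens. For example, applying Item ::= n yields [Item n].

L
L :: Item
L :: Item :: Item
Item :: Item :: Item
n :: Item :: Item
n :: Item + Item :: Item
n :: n + Item :: Item
n :: n + n :: Item
n :: n + n :: Item + Item
n :: n + n :: var + Item
n :: n + n :: var + num

[L [L [L [Item n]] :: [Item [Item n] + [Item n]]] :: [Item [Item var] + [Item num]]]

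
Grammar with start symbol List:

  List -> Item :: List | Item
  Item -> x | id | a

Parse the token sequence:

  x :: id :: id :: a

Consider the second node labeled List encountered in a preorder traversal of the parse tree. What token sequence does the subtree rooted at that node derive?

id :: id :: a

[List [Item x] :: [List [Item id] :: [List [Item id] :: [List [Item a]]]]]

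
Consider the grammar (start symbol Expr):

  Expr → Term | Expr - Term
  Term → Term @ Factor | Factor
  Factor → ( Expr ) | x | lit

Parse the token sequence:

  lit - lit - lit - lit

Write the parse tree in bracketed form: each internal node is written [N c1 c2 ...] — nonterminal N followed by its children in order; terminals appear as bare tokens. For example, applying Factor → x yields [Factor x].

Expr
Expr - Term
Expr - Term - Term
Expr - Term - Term - Term
Term - Term - Term - Term
Factor - Term - Term - Term
lit - Term - Term - Term
lit - Factor - Term - Term
lit - lit - Term - Term
lit - lit - Factor - Term
lit - lit - lit - Term
lit - lit - lit - Factor
lit - lit - lit - lit

[Expr [Expr [Expr [Expr [Term [Factor lit]]] - [Term [Factor lit]]] - [Term [Factor lit]]] - [Term [Factor lit]]]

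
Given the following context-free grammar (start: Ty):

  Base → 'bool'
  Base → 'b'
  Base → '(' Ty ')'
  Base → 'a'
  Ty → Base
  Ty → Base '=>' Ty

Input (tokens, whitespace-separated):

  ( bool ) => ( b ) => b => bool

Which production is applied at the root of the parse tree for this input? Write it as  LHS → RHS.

[Ty [Base ( [Ty [Base bool]] )] => [Ty [Base ( [Ty [Base b]] )] => [Ty [Base b] => [Ty [Base bool]]]]]

Ty → Base '=>' Ty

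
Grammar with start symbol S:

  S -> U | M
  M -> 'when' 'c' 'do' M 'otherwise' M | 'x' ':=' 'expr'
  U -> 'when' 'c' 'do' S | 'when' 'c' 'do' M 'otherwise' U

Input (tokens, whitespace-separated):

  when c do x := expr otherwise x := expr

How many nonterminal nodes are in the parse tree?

4

[S [M when c do [M x := expr] otherwise [M x := expr]]]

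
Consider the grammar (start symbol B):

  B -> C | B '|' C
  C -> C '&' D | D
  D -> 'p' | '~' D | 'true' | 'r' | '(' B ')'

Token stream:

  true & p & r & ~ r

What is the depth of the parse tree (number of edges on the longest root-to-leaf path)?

6

[B [C [C [C [C [D true]] & [D p]] & [D r]] & [D ~ [D r]]]]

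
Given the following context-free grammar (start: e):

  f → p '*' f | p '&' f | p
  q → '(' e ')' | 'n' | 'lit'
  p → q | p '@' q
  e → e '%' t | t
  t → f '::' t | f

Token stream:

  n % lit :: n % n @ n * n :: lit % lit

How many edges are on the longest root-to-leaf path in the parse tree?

[e [e [e [e [t [f [p [q n]]]]] % [t [f [p [q lit]]] :: [t [f [p [q n]]]]]] % [t [f [p [p [q n]] @ [q n]] * [f [p [q n]]]] :: [t [f [p [q lit]]]]]] % [t [f [p [q lit]]]]]

8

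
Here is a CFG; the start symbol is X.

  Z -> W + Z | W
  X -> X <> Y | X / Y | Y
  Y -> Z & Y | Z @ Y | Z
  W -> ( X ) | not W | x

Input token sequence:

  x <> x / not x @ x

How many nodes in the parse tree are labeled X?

[X [X [X [Y [Z [W x]]]] <> [Y [Z [W x]]]] / [Y [Z [W not [W x]]] @ [Y [Z [W x]]]]]

3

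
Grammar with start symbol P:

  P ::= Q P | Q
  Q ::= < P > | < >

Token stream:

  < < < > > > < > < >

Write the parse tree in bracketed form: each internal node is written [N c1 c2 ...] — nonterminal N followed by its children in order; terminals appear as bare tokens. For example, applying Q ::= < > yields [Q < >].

[P [Q < [P [Q < [P [Q < >]] >]] >] [P [Q < >] [P [Q < >]]]]

P
Q P
< P > P
< Q > P
< < P > > P
< < Q > > P
< < < > > > P
< < < > > > Q P
< < < > > > < > P
< < < > > > < > Q
< < < > > > < > < >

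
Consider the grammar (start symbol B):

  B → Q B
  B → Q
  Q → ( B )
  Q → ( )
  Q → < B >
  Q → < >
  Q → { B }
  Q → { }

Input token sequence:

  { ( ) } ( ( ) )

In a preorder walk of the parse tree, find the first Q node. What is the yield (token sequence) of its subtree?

{ ( ) }

[B [Q { [B [Q ( )]] }] [B [Q ( [B [Q ( )]] )]]]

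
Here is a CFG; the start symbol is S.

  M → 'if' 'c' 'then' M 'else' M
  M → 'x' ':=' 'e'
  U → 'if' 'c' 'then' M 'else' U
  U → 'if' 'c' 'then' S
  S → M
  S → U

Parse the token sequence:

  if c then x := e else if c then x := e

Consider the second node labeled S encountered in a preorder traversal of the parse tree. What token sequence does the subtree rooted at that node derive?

[S [U if c then [M x := e] else [U if c then [S [M x := e]]]]]

x := e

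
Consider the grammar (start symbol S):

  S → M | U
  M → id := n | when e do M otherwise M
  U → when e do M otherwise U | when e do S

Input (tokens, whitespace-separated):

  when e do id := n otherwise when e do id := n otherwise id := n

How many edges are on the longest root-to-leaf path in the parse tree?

4

[S [M when e do [M id := n] otherwise [M when e do [M id := n] otherwise [M id := n]]]]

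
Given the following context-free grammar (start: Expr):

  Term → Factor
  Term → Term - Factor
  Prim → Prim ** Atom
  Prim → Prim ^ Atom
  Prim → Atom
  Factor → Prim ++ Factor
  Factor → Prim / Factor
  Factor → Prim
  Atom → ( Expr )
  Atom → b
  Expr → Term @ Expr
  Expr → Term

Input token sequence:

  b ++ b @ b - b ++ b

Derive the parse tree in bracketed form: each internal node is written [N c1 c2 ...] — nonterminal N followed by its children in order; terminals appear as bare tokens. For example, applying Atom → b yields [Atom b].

[Expr [Term [Factor [Prim [Atom b]] ++ [Factor [Prim [Atom b]]]]] @ [Expr [Term [Term [Factor [Prim [Atom b]]]] - [Factor [Prim [Atom b]] ++ [Factor [Prim [Atom b]]]]]]]

Expr
Term @ Expr
Factor @ Expr
Prim ++ Factor @ Expr
Atom ++ Factor @ Expr
b ++ Factor @ Expr
b ++ Prim @ Expr
b ++ Atom @ Expr
b ++ b @ Expr
b ++ b @ Term
b ++ b @ Term - Factor
b ++ b @ Factor - Factor
b ++ b @ Prim - Factor
b ++ b @ Atom - Factor
b ++ b @ b - Factor
b ++ b @ b - Prim ++ Factor
b ++ b @ b - Atom ++ Factor
b ++ b @ b - b ++ Factor
b ++ b @ b - b ++ Prim
b ++ b @ b - b ++ Atom
b ++ b @ b - b ++ b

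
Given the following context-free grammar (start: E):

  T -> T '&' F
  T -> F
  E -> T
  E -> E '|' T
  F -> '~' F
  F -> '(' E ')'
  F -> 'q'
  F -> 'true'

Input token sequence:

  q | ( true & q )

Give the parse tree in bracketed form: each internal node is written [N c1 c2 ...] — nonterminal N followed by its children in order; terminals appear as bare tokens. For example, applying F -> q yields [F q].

E
E | T
T | T
F | T
q | T
q | F
q | ( E )
q | ( T )
q | ( T & F )
q | ( F & F )
q | ( true & F )
q | ( true & q )

[E [E [T [F q]]] | [T [F ( [E [T [T [F true]] & [F q]]] )]]]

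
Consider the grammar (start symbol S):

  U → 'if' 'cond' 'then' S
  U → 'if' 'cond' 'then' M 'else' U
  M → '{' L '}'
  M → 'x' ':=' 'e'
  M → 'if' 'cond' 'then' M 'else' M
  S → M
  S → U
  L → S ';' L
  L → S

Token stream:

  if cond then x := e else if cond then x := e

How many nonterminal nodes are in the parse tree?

6

[S [U if cond then [M x := e] else [U if cond then [S [M x := e]]]]]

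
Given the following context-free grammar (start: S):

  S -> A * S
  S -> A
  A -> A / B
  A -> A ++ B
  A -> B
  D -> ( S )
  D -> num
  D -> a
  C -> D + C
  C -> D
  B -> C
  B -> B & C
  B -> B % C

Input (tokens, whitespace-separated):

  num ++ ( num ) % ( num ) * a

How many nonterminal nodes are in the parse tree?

[S [A [A [B [C [D num]]]] ++ [B [B [C [D ( [S [A [B [C [D num]]]]] )]]] % [C [D ( [S [A [B [C [D num]]]]] )]]]] * [S [A [B [C [D a]]]]]]

27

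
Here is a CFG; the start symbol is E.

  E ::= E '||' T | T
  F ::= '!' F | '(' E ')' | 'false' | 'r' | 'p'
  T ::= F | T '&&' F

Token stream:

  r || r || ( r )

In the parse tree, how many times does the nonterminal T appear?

4

[E [E [E [T [F r]]] || [T [F r]]] || [T [F ( [E [T [F r]]] )]]]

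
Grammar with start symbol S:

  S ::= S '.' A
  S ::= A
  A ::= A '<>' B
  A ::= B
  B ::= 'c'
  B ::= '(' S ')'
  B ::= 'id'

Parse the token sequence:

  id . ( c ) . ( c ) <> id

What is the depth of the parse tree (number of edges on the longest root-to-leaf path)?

7

[S [S [S [A [B id]]] . [A [B ( [S [A [B c]]] )]]] . [A [A [B ( [S [A [B c]]] )]] <> [B id]]]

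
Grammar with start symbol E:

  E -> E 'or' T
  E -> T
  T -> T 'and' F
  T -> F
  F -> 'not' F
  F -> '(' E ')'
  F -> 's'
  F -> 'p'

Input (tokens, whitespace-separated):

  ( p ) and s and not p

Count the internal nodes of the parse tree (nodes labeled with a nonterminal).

[E [T [T [T [F ( [E [T [F p]]] )]] and [F s]] and [F not [F p]]]]

11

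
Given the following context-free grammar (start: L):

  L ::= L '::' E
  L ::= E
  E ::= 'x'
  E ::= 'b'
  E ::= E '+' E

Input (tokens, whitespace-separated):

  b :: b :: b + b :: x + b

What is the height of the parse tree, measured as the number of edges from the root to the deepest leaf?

5

[L [L [L [L [E b]] :: [E b]] :: [E [E b] + [E b]]] :: [E [E x] + [E b]]]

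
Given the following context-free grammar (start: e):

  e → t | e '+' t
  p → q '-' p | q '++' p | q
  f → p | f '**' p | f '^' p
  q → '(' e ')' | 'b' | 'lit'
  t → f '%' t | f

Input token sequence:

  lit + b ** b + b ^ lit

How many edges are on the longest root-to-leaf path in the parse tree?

[e [e [e [t [f [p [q lit]]]]] + [t [f [f [p [q b]]] ** [p [q b]]]]] + [t [f [f [p [q b]]] ^ [p [q lit]]]]]

7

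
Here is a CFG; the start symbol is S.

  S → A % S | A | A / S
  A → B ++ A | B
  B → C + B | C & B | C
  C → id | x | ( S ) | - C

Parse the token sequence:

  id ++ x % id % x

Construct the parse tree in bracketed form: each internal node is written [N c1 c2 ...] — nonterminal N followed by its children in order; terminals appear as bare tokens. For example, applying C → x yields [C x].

S
A % S
B ++ A % S
C ++ A % S
id ++ A % S
id ++ B % S
id ++ C % S
id ++ x % S
id ++ x % A % S
id ++ x % B % S
id ++ x % C % S
id ++ x % id % S
id ++ x % id % A
id ++ x % id % B
id ++ x % id % C
id ++ x % id % x

[S [A [B [C id]] ++ [A [B [C x]]]] % [S [A [B [C id]]] % [S [A [B [C x]]]]]]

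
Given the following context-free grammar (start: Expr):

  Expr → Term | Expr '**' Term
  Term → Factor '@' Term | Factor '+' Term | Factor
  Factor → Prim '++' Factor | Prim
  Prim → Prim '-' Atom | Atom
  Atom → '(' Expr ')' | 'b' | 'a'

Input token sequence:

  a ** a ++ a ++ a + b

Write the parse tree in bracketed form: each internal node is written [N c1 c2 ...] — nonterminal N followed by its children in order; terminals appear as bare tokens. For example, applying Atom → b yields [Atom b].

Expr
Expr ** Term
Term ** Term
Factor ** Term
Prim ** Term
Atom ** Term
a ** Term
a ** Factor + Term
a ** Prim ++ Factor + Term
a ** Atom ++ Factor + Term
a ** a ++ Factor + Term
a ** a ++ Prim ++ Factor + Term
a ** a ++ Atom ++ Factor + Term
a ** a ++ a ++ Factor + Term
a ** a ++ a ++ Prim + Term
a ** a ++ a ++ Atom + Term
a ** a ++ a ++ a + Term
a ** a ++ a ++ a + Factor
a ** a ++ a ++ a + Prim
a ** a ++ a ++ a + Atom
a ** a ++ a ++ a + b

[Expr [Expr [Term [Factor [Prim [Atom a]]]]] ** [Term [Factor [Prim [Atom a]] ++ [Factor [Prim [Atom a]] ++ [Factor [Prim [Atom a]]]]] + [Term [Factor [Prim [Atom b]]]]]]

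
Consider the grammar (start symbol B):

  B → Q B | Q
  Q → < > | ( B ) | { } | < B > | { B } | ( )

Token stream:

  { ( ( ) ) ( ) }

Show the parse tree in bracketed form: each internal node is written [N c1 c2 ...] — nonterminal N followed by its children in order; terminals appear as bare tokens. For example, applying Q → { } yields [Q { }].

B
Q
{ B }
{ Q B }
{ ( B ) B }
{ ( Q ) B }
{ ( ( ) ) B }
{ ( ( ) ) Q }
{ ( ( ) ) ( ) }

[B [Q { [B [Q ( [B [Q ( )]] )] [B [Q ( )]]] }]]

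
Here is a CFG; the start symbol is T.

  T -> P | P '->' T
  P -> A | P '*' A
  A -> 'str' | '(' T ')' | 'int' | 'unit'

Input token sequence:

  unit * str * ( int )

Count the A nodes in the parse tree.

4

[T [P [P [P [A unit]] * [A str]] * [A ( [T [P [A int]]] )]]]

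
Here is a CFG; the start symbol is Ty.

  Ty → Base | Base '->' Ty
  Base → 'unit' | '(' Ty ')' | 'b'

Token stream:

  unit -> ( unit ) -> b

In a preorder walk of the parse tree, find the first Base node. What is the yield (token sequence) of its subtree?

unit

[Ty [Base unit] -> [Ty [Base ( [Ty [Base unit]] )] -> [Ty [Base b]]]]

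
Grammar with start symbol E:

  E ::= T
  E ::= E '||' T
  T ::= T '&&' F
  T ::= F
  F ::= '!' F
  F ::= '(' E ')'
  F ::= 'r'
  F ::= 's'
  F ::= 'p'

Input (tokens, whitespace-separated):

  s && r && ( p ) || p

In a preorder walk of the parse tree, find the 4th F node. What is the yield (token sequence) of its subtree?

[E [E [T [T [T [F s]] && [F r]] && [F ( [E [T [F p]]] )]]] || [T [F p]]]

p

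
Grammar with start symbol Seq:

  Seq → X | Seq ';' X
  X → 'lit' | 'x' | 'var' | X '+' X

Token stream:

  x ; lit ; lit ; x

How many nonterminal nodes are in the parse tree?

8

[Seq [Seq [Seq [Seq [X x]] ; [X lit]] ; [X lit]] ; [X x]]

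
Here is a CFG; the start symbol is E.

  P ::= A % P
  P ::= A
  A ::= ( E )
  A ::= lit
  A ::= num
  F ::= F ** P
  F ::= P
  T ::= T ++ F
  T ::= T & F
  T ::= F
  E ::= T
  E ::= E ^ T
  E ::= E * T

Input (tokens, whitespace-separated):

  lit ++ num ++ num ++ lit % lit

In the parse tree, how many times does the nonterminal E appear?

1

[E [T [T [T [T [F [P [A lit]]]] ++ [F [P [A num]]]] ++ [F [P [A num]]]] ++ [F [P [A lit] % [P [A lit]]]]]]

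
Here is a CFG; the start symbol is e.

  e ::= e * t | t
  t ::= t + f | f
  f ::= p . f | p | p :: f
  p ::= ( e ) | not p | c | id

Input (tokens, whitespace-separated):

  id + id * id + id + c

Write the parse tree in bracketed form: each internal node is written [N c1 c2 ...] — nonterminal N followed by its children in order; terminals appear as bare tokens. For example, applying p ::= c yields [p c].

[e [e [t [t [f [p id]]] + [f [p id]]]] * [t [t [t [f [p id]]] + [f [p id]]] + [f [p c]]]]

e
e * t
t * t
t + f * t
f + f * t
p + f * t
id + f * t
id + p * t
id + id * t
id + id * t + f
id + id * t + f + f
id + id * f + f + f
id + id * p + f + f
id + id * id + f + f
id + id * id + p + f
id + id * id + id + f
id + id * id + id + p
id + id * id + id + c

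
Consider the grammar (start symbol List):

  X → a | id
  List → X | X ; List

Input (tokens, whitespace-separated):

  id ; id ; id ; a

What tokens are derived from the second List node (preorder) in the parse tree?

[List [X id] ; [List [X id] ; [List [X id] ; [List [X a]]]]]

id ; id ; a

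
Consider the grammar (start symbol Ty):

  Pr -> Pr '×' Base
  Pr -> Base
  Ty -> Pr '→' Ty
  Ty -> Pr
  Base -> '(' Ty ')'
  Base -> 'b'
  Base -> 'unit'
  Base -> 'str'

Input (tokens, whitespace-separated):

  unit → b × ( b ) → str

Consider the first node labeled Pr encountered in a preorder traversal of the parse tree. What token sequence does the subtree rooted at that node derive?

unit

[Ty [Pr [Base unit]] → [Ty [Pr [Pr [Base b]] × [Base ( [Ty [Pr [Base b]]] )]] → [Ty [Pr [Base str]]]]]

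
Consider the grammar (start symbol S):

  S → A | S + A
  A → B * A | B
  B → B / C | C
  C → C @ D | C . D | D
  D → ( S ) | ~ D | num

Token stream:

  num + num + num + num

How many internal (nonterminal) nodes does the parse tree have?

20

[S [S [S [S [A [B [C [D num]]]]] + [A [B [C [D num]]]]] + [A [B [C [D num]]]]] + [A [B [C [D num]]]]]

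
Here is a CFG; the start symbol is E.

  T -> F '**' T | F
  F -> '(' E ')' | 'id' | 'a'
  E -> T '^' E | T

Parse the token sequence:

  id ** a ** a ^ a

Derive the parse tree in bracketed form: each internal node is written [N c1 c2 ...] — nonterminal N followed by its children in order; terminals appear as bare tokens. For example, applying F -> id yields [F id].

[E [T [F id] ** [T [F a] ** [T [F a]]]] ^ [E [T [F a]]]]

E
T ^ E
F ** T ^ E
id ** T ^ E
id ** F ** T ^ E
id ** a ** T ^ E
id ** a ** F ^ E
id ** a ** a ^ E
id ** a ** a ^ T
id ** a ** a ^ F
id ** a ** a ^ a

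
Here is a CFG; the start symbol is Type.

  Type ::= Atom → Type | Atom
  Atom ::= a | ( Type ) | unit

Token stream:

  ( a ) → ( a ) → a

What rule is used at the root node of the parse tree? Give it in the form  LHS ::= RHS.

[Type [Atom ( [Type [Atom a]] )] → [Type [Atom ( [Type [Atom a]] )] → [Type [Atom a]]]]

Type ::= Atom → Type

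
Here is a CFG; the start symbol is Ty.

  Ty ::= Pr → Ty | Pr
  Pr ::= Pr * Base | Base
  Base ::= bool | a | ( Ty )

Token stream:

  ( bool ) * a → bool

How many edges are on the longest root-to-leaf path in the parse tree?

7

[Ty [Pr [Pr [Base ( [Ty [Pr [Base bool]]] )]] * [Base a]] → [Ty [Pr [Base bool]]]]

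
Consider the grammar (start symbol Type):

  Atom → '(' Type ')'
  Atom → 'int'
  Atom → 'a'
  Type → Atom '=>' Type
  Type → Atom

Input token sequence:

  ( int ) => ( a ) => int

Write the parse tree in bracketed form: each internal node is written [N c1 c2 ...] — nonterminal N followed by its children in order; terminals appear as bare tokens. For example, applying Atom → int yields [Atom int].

[Type [Atom ( [Type [Atom int]] )] => [Type [Atom ( [Type [Atom a]] )] => [Type [Atom int]]]]

Type
Atom => Type
( Type ) => Type
( Atom ) => Type
( int ) => Type
( int ) => Atom => Type
( int ) => ( Type ) => Type
( int ) => ( Atom ) => Type
( int ) => ( a ) => Type
( int ) => ( a ) => Atom
( int ) => ( a ) => int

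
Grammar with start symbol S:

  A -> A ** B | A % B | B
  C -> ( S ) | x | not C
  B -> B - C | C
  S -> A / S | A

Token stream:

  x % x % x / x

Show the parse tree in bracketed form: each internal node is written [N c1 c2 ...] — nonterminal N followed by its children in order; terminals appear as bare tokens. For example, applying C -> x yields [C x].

[S [A [A [A [B [C x]]] % [B [C x]]] % [B [C x]]] / [S [A [B [C x]]]]]

S
A / S
A % B / S
A % B % B / S
B % B % B / S
C % B % B / S
x % B % B / S
x % C % B / S
x % x % B / S
x % x % C / S
x % x % x / S
x % x % x / A
x % x % x / B
x % x % x / C
x % x % x / x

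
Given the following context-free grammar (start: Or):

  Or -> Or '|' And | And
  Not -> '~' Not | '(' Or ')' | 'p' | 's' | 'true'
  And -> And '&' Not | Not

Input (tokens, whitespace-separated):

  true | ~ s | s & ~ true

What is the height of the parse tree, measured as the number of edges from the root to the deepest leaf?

[Or [Or [Or [And [Not true]]] | [And [Not ~ [Not s]]]] | [And [And [Not s]] & [Not ~ [Not true]]]]

5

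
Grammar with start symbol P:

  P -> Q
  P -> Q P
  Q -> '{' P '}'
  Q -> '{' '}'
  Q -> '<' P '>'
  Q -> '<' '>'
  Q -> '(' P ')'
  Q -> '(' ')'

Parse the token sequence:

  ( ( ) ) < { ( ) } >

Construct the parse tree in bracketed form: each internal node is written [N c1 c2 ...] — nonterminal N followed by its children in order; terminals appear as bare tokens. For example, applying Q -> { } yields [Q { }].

P
Q P
( P ) P
( Q ) P
( ( ) ) P
( ( ) ) Q
( ( ) ) < P >
( ( ) ) < Q >
( ( ) ) < { P } >
( ( ) ) < { Q } >
( ( ) ) < { ( ) } >

[P [Q ( [P [Q ( )]] )] [P [Q < [P [Q { [P [Q ( )]] }]] >]]]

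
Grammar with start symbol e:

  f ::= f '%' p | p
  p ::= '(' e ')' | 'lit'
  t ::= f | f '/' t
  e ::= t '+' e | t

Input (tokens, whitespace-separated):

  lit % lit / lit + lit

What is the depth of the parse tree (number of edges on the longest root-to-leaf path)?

5

[e [t [f [f [p lit]] % [p lit]] / [t [f [p lit]]]] + [e [t [f [p lit]]]]]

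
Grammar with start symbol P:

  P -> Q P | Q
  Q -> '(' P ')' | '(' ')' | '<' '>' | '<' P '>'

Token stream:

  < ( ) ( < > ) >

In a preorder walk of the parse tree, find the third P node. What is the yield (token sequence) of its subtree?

( < > )

[P [Q < [P [Q ( )] [P [Q ( [P [Q < >]] )]]] >]]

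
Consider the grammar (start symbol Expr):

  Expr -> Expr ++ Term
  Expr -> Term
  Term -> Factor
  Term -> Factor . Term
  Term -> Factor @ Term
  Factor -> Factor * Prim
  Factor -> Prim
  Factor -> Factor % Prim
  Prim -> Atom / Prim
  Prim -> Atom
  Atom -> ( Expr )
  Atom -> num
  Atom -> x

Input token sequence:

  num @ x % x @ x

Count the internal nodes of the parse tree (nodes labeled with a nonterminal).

16

[Expr [Term [Factor [Prim [Atom num]]] @ [Term [Factor [Factor [Prim [Atom x]]] % [Prim [Atom x]]] @ [Term [Factor [Prim [Atom x]]]]]]]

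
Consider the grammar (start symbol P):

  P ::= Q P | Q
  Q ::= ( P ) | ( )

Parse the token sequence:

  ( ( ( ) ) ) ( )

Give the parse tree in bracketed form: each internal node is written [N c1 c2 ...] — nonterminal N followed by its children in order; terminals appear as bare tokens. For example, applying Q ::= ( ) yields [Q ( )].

P
Q P
( P ) P
( Q ) P
( ( P ) ) P
( ( Q ) ) P
( ( ( ) ) ) P
( ( ( ) ) ) Q
( ( ( ) ) ) ( )

[P [Q ( [P [Q ( [P [Q ( )]] )]] )] [P [Q ( )]]]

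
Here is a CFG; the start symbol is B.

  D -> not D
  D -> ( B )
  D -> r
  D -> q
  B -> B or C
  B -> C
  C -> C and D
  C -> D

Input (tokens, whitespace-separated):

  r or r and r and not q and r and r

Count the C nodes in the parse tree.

6

[B [B [C [D r]]] or [C [C [C [C [C [D r]] and [D r]] and [D not [D q]]] and [D r]] and [D r]]]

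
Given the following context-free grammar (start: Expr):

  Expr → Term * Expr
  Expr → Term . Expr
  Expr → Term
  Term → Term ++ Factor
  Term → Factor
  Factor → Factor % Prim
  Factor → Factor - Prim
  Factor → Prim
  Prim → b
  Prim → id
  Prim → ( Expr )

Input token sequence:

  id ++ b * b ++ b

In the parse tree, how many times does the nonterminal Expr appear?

[Expr [Term [Term [Factor [Prim id]]] ++ [Factor [Prim b]]] * [Expr [Term [Term [Factor [Prim b]]] ++ [Factor [Prim b]]]]]

2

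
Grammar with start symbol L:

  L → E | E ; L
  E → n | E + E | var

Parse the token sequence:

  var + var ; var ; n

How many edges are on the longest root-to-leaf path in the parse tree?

4

[L [E [E var] + [E var]] ; [L [E var] ; [L [E n]]]]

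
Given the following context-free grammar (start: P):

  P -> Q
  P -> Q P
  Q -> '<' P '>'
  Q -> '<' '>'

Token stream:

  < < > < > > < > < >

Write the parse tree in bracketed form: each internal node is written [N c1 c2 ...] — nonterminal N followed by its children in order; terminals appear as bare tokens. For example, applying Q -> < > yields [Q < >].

[P [Q < [P [Q < >] [P [Q < >]]] >] [P [Q < >] [P [Q < >]]]]

P
Q P
< P > P
< Q P > P
< < > P > P
< < > Q > P
< < > < > > P
< < > < > > Q P
< < > < > > < > P
< < > < > > < > Q
< < > < > > < > < >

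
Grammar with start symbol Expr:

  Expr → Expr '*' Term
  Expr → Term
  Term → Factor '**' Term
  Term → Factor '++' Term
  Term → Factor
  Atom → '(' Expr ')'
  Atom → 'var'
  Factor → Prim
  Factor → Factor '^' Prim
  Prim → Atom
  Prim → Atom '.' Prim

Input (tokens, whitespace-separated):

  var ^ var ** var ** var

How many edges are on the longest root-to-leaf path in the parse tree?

7

[Expr [Term [Factor [Factor [Prim [Atom var]]] ^ [Prim [Atom var]]] ** [Term [Factor [Prim [Atom var]]] ** [Term [Factor [Prim [Atom var]]]]]]]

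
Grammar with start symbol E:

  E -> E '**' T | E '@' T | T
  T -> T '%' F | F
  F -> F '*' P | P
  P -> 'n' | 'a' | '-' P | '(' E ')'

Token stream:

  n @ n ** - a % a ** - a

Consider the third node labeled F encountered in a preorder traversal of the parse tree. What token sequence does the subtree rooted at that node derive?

[E [E [E [E [T [F [P n]]]] @ [T [F [P n]]]] ** [T [T [F [P - [P a]]]] % [F [P a]]]] ** [T [F [P - [P a]]]]]

- a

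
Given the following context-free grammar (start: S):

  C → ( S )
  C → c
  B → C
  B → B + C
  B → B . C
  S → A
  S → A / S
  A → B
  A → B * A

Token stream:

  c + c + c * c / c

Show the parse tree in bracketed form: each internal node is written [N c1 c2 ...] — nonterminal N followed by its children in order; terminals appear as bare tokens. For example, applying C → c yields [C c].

[S [A [B [B [B [C c]] + [C c]] + [C c]] * [A [B [C c]]]] / [S [A [B [C c]]]]]

S
A / S
B * A / S
B + C * A / S
B + C + C * A / S
C + C + C * A / S
c + C + C * A / S
c + c + C * A / S
c + c + c * A / S
c + c + c * B / S
c + c + c * C / S
c + c + c * c / S
c + c + c * c / A
c + c + c * c / B
c + c + c * c / C
c + c + c * c / c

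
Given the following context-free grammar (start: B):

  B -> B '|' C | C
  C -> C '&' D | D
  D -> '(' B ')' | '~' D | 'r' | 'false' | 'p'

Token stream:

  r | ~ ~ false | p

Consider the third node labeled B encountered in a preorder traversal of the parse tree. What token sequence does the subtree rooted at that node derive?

[B [B [B [C [D r]]] | [C [D ~ [D ~ [D false]]]]] | [C [D p]]]

r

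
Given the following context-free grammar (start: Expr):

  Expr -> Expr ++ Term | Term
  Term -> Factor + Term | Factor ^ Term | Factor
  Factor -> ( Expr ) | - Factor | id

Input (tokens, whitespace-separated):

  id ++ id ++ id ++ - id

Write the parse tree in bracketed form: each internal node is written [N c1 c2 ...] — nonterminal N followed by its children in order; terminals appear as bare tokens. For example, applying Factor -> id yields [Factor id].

Expr
Expr ++ Term
Expr ++ Term ++ Term
Expr ++ Term ++ Term ++ Term
Term ++ Term ++ Term ++ Term
Factor ++ Term ++ Term ++ Term
id ++ Term ++ Term ++ Term
id ++ Factor ++ Term ++ Term
id ++ id ++ Term ++ Term
id ++ id ++ Factor ++ Term
id ++ id ++ id ++ Term
id ++ id ++ id ++ Factor
id ++ id ++ id ++ - Factor
id ++ id ++ id ++ - id

[Expr [Expr [Expr [Expr [Term [Factor id]]] ++ [Term [Factor id]]] ++ [Term [Factor id]]] ++ [Term [Factor - [Factor id]]]]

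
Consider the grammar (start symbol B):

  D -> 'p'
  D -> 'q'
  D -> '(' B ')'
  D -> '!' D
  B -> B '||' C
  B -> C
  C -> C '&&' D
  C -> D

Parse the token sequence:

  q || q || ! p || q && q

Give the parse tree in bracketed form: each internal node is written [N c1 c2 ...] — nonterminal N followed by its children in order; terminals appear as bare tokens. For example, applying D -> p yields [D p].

B
B || C
B || C || C
B || C || C || C
C || C || C || C
D || C || C || C
q || C || C || C
q || D || C || C
q || q || C || C
q || q || D || C
q || q || ! D || C
q || q || ! p || C
q || q || ! p || C && D
q || q || ! p || D && D
q || q || ! p || q && D
q || q || ! p || q && q

[B [B [B [B [C [D q]]] || [C [D q]]] || [C [D ! [D p]]]] || [C [C [D q]] && [D q]]]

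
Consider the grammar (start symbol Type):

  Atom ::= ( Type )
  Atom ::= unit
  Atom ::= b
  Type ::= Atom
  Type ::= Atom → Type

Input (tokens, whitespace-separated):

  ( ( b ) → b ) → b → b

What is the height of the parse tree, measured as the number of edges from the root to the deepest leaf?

6

[Type [Atom ( [Type [Atom ( [Type [Atom b]] )] → [Type [Atom b]]] )] → [Type [Atom b] → [Type [Atom b]]]]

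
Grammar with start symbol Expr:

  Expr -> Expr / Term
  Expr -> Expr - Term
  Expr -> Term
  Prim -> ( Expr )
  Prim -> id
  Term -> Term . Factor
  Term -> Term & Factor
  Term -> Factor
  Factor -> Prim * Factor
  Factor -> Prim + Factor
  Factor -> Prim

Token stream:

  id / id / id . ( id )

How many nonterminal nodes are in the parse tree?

[Expr [Expr [Expr [Term [Factor [Prim id]]]] / [Term [Factor [Prim id]]]] / [Term [Term [Factor [Prim id]]] . [Factor [Prim ( [Expr [Term [Factor [Prim id]]]] )]]]]

19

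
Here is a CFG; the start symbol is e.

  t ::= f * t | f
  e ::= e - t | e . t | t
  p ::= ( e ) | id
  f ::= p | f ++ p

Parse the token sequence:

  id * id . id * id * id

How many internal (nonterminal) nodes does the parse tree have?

17

[e [e [t [f [p id]] * [t [f [p id]]]]] . [t [f [p id]] * [t [f [p id]] * [t [f [p id]]]]]]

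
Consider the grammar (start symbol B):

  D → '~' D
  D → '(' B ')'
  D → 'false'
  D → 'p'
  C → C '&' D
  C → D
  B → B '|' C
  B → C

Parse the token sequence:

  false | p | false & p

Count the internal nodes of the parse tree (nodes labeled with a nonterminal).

11

[B [B [B [C [D false]]] | [C [D p]]] | [C [C [D false]] & [D p]]]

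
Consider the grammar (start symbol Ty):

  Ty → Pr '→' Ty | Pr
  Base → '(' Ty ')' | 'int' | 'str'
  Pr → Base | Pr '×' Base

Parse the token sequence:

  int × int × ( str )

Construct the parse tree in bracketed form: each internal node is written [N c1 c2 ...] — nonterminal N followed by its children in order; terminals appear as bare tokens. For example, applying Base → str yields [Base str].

Ty
Pr
Pr × Base
Pr × Base × Base
Base × Base × Base
int × Base × Base
int × int × Base
int × int × ( Ty )
int × int × ( Pr )
int × int × ( Base )
int × int × ( str )

[Ty [Pr [Pr [Pr [Base int]] × [Base int]] × [Base ( [Ty [Pr [Base str]]] )]]]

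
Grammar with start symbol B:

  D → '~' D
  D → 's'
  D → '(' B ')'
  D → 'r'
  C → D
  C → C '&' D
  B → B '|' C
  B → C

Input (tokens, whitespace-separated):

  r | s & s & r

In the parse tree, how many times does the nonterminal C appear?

4

[B [B [C [D r]]] | [C [C [C [D s]] & [D s]] & [D r]]]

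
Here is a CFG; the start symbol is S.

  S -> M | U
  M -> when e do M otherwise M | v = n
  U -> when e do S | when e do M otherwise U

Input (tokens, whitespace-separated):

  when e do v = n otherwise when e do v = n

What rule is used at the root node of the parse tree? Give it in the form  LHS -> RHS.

[S [U when e do [M v = n] otherwise [U when e do [S [M v = n]]]]]

S -> U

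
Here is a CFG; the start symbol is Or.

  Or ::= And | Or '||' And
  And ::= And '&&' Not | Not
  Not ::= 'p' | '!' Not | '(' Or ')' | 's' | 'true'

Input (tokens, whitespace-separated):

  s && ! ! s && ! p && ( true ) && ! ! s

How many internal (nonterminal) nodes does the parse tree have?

19

[Or [And [And [And [And [And [Not s]] && [Not ! [Not ! [Not s]]]] && [Not ! [Not p]]] && [Not ( [Or [And [Not true]]] )]] && [Not ! [Not ! [Not s]]]]]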